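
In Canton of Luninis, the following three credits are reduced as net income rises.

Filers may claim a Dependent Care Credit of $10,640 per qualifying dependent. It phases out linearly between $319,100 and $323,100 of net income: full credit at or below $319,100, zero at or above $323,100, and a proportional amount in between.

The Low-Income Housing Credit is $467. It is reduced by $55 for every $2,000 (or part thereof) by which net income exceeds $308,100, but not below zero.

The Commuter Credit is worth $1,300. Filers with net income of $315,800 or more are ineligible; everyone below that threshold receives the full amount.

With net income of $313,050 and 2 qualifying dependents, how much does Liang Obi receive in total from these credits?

$22,882

Dependent Care Credit: base = 2 × $10,640 = $21,280. $313,050 is at or below the $319,100 threshold, so the full $21,280 applies.
Low-Income Housing Credit: income exceeds $308,100 by $4,950, which is 3 full-or-partial $2,000 increments; reduction = 3 × $55 = $165, leaving $302.
Commuter Credit: $313,050 is below the $315,800 cutoff, so the full $1,300 applies.
Total: $21,280 + $302 + $1,300 = $22,882.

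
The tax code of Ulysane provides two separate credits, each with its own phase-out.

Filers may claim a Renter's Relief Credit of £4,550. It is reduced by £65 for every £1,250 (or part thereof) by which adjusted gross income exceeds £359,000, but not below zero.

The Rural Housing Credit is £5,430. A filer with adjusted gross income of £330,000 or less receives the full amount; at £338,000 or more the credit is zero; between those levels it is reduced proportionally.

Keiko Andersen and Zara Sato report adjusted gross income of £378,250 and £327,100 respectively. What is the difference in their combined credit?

£6,470

Keiko (£378,250): Renter's Relief Credit: income exceeds £359,000 by £19,250, which is 16 full-or-partial £1,250 increments; reduction = 16 × £65 = £1,040, leaving £3,510. Rural Housing Credit: £378,250 is at or above £338,000, so the credit is £0. total £3,510 + £0 = £3,510
Zara (£327,100): Renter's Relief Credit: £327,100 is at or below the £359,000 threshold, so the full £4,550 applies. Rural Housing Credit: £327,100 is at or below the £330,000 threshold, so the full £5,430 applies. total £4,550 + £5,430 = £9,980
Difference: |£3,510 − £9,980| = £6,470.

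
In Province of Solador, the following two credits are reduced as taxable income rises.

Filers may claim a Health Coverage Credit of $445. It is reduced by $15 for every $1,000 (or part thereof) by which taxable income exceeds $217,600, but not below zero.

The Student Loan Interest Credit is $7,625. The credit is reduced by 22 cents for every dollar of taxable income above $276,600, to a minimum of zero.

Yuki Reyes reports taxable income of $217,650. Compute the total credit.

Health Coverage Credit: income exceeds $217,600 by $50, which is 1 full-or-partial $1,000 increment; reduction = 1 × $15 = $15, leaving $430.
Student Loan Interest Credit: $217,650 is at or below the $276,600 threshold, so the full $7,625 applies.
Total: $430 + $7,625 = $8,055.

$8,055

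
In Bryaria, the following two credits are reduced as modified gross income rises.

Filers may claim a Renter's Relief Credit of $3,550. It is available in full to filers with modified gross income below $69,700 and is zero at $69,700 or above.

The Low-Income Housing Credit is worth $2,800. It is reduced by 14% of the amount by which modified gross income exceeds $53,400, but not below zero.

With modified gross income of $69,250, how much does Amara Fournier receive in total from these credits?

Renter's Relief Credit: $69,250 is below the $69,700 cutoff, so the full $3,550 applies.
Low-Income Housing Credit: 14% of the $15,850 excess over $53,400 is $2,219; credit = $2,800 − $2,219 = $581.
Total: $3,550 + $581 = $4,131.

$4,131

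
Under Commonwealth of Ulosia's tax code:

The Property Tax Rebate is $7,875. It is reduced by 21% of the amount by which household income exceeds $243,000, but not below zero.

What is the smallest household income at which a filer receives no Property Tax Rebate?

The credit falls by 21% of each dollar above $243,000, so it reaches zero when the excess is $7,875 / 21% = $37,500: income = $243,000 + $37,500 = $280,500.

$280,500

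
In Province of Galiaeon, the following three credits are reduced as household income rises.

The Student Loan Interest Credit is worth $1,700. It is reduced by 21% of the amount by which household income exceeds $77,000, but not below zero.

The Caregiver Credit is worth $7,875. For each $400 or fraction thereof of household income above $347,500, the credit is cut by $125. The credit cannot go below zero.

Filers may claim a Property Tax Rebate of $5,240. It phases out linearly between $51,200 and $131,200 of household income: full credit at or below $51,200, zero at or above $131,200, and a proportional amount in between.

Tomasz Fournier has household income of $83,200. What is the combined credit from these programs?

Student Loan Interest Credit: 21% of the $6,200 excess over $77,000 is $1,302; credit = $1,700 − $1,302 = $398.
Caregiver Credit: $83,200 is at or below the $347,500 threshold, so the full $7,875 applies.
Property Tax Rebate: $83,200 is $32,000 into a $80,000 phase-out range, leaving 48,000/80,000 of the credit: $5,240 × 48,000/80,000 = $3,144.
Total: $398 + $7,875 + $3,144 = $11,417.

$11,417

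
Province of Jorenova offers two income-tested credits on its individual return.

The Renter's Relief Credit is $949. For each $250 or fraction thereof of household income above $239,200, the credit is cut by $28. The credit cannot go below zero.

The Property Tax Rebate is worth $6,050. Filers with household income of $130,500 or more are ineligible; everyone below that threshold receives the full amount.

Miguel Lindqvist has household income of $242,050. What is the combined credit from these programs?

Renter's Relief Credit: income exceeds $239,200 by $2,850, which is 12 full-or-partial $250 increments; reduction = 12 × $28 = $336, leaving $613.
Property Tax Rebate: $242,050 meets or exceeds the $130,500 cutoff, so the credit is $0.
Total: $613 + $0 = $613.

$613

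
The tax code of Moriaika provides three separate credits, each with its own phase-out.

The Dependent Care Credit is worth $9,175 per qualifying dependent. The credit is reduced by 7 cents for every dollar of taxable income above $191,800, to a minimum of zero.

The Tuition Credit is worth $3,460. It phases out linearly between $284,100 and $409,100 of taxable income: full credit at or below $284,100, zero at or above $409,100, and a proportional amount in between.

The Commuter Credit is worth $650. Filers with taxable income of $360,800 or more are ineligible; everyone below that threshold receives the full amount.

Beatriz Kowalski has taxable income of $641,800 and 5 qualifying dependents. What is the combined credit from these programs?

$14,375

Dependent Care Credit: base = 5 × $9,175 = $45,875. 7% of the $450,000 excess over $191,800 is $31,500; credit = $45,875 − $31,500 = $14,375.
Tuition Credit: $641,800 is at or above $409,100, so the credit is $0.
Commuter Credit: $641,800 meets or exceeds the $360,800 cutoff, so the credit is $0.
Total: $14,375 + $0 + $0 = $14,375.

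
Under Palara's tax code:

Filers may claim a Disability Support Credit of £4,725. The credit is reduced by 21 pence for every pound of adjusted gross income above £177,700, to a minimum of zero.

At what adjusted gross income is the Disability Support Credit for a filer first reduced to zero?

The credit falls by 21% of each pound above £177,700, so it reaches zero when the excess is £4,725 / 21% = £22,500: income = £177,700 + £22,500 = £200,200.

£200,200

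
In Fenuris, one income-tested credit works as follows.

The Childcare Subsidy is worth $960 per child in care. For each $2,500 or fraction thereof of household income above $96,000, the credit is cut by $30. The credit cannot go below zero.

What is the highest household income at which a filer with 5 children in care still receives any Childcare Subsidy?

Full credit = 5 × $960 = $4,800.
After 159 increments the reduction is 159 × $30 = $4,770, leaving $30; one more increment wipes it out. Increment 159 ends at excess 159 × $2,500 = $397,500, so the highest qualifying income is $96,000 + $397,500 = $493,500.

$493,500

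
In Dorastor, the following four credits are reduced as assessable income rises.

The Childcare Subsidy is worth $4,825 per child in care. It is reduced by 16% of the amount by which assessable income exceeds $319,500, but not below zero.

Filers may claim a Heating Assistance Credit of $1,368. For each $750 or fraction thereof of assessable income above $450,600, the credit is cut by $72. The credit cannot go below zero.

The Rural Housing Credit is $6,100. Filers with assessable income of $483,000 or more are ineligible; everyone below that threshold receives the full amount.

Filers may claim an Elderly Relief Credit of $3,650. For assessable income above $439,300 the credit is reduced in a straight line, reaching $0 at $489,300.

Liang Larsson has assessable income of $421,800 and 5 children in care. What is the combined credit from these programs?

Childcare Subsidy: base = 5 × $4,825 = $24,125. 16% of the $102,300 excess over $319,500 is $16,368; credit = $24,125 − $16,368 = $7,757.
Heating Assistance Credit: $421,800 is at or below the $450,600 threshold, so the full $1,368 applies.
Rural Housing Credit: $421,800 is below the $483,000 cutoff, so the full $6,100 applies.
Elderly Relief Credit: $421,800 is at or below the $439,300 threshold, so the full $3,650 applies.
Total: $7,757 + $1,368 + $6,100 + $3,650 = $18,875.

$18,875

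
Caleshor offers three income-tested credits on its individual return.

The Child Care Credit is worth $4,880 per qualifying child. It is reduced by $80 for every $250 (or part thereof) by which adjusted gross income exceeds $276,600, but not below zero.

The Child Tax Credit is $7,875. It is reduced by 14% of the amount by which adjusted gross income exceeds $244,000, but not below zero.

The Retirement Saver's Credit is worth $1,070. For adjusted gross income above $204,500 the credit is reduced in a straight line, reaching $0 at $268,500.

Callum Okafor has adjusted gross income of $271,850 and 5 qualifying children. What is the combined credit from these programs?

$28,376

Child Care Credit: base = 5 × $4,880 = $24,400. $271,850 is at or below the $276,600 threshold, so the full $24,400 applies.
Child Tax Credit: 14% of the $27,850 excess over $244,000 is $3,899; credit = $7,875 − $3,899 = $3,976.
Retirement Saver's Credit: $271,850 is at or above $268,500, so the credit is $0.
Total: $24,400 + $3,976 + $0 = $28,376.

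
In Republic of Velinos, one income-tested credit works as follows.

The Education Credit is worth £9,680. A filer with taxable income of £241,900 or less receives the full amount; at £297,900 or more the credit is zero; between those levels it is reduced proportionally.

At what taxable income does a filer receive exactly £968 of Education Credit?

£292,300

£968 is 968/9,680 of the full £9,680, so 8,712/9,680 of the £56,000 range has been used: income = £241,900 + £56,000 × 8,712/9,680 = £292,300.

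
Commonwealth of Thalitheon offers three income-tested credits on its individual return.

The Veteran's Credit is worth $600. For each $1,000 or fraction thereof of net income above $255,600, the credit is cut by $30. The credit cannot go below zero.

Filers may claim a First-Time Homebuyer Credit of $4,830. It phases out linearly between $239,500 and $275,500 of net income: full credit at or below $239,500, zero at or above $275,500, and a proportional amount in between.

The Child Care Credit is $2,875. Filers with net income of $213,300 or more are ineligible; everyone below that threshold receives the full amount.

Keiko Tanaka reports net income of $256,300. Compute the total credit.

$3,146

Veteran's Credit: income exceeds $255,600 by $700, which is 1 full-or-partial $1,000 increment; reduction = 1 × $30 = $30, leaving $570.
First-Time Homebuyer Credit: $256,300 is $16,800 into a $36,000 phase-out range, leaving 19,200/36,000 of the credit: $4,830 × 19,200/36,000 = $2,576.
Child Care Credit: $256,300 meets or exceeds the $213,300 cutoff, so the credit is $0.
Total: $570 + $2,576 + $0 = $3,146.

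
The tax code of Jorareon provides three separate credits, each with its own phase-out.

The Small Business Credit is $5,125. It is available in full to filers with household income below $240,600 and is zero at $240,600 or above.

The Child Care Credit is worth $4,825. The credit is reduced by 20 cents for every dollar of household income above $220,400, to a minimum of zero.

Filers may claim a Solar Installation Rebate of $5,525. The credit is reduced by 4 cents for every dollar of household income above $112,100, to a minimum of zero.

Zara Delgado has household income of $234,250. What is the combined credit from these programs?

$7,819

Small Business Credit: $234,250 is below the $240,600 cutoff, so the full $5,125 applies.
Child Care Credit: 20% of the $13,850 excess over $220,400 is $2,770; credit = $4,825 − $2,770 = $2,055.
Solar Installation Rebate: 4% of the $122,150 excess over $112,100 is $4,886; credit = $5,525 − $4,886 = $639.
Total: $5,125 + $2,055 + $639 = $7,819.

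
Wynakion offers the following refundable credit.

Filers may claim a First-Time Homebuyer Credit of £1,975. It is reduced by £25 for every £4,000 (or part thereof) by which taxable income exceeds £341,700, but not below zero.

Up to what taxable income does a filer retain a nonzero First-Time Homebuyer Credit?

After 78 increments the reduction is 78 × £25 = £1,950, leaving £25; one more increment wipes it out. Increment 78 ends at excess 78 × £4,000 = £312,000, so the highest qualifying income is £341,700 + £312,000 = £653,700.

£653,700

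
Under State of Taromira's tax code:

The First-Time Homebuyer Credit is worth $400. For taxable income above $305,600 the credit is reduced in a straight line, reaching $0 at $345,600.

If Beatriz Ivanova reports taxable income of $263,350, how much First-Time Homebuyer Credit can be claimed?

First-Time Homebuyer Credit: $263,350 is at or below the $305,600 threshold, so the full $400 applies.

$400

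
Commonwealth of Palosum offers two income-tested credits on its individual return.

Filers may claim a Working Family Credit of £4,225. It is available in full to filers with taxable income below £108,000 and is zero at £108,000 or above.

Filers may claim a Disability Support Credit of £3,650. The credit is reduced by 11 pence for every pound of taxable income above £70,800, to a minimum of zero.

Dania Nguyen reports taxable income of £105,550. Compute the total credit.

Working Family Credit: £105,550 is below the £108,000 cutoff, so the full £4,225 applies.
Disability Support Credit: 11% of the £34,750 excess over £70,800 is £3,822.50 ≥ base, so the credit is £0.
Total: £4,225 + £0 = £4,225.

£4,225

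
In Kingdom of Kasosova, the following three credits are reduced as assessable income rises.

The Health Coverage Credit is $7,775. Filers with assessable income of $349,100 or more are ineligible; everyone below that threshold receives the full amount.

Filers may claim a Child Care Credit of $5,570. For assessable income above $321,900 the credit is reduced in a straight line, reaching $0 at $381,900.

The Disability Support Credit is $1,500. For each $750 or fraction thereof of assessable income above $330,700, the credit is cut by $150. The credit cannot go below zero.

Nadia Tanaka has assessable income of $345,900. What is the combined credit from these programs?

Health Coverage Credit: $345,900 is below the $349,100 cutoff, so the full $7,775 applies.
Child Care Credit: $345,900 is $24,000 into a $60,000 phase-out range, leaving 36,000/60,000 of the credit: $5,570 × 36,000/60,000 = $3,342.
Disability Support Credit: income exceeds $330,700 by $15,200 → 21 increments × $150 = $3,150 ≥ base, so the credit is $0.
Total: $7,775 + $3,342 + $0 = $11,117.

$11,117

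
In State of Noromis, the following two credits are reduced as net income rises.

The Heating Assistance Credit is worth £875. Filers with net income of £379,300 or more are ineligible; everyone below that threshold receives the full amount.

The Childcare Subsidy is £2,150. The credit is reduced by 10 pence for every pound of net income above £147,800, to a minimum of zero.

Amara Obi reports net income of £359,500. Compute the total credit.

£875

Heating Assistance Credit: £359,500 is below the £379,300 cutoff, so the full £875 applies.
Childcare Subsidy: 10% of the £211,700 excess over £147,800 is £21,170 ≥ base, so the credit is £0.
Total: £875 + £0 = £875.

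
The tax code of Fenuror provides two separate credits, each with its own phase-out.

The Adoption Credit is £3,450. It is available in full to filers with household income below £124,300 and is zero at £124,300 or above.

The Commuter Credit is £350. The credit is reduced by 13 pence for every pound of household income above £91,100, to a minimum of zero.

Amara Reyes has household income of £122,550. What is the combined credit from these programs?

£3,450

Adoption Credit: £122,550 is below the £124,300 cutoff, so the full £3,450 applies.
Commuter Credit: 13% of the £31,450 excess over £91,100 is £4,088.50 ≥ base, so the credit is £0.
Total: £3,450 + £0 = £3,450.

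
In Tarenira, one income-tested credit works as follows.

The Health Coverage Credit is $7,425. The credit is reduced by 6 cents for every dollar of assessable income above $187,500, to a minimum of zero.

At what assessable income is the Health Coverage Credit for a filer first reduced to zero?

$311,250

The credit falls by 6% of each dollar above $187,500, so it reaches zero when the excess is $7,425 / 6% = $123,750: income = $187,500 + $123,750 = $311,250.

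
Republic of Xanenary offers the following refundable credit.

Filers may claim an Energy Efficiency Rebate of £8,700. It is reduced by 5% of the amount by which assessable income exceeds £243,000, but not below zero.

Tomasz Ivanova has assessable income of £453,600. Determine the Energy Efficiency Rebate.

£0

Energy Efficiency Rebate: 5% of the £210,600 excess over £243,000 is £10,530 ≥ base, so the credit is £0.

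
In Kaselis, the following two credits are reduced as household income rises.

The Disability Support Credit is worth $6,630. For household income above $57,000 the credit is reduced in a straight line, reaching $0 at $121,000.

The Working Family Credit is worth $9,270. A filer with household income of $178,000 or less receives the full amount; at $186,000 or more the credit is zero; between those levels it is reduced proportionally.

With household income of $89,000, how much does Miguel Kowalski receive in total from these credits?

$12,585

Disability Support Credit: $89,000 is $32,000 into a $64,000 phase-out range, leaving 32,000/64,000 of the credit: $6,630 × 32,000/64,000 = $3,315.
Working Family Credit: $89,000 is at or below the $178,000 threshold, so the full $9,270 applies.
Total: $3,315 + $9,270 = $12,585.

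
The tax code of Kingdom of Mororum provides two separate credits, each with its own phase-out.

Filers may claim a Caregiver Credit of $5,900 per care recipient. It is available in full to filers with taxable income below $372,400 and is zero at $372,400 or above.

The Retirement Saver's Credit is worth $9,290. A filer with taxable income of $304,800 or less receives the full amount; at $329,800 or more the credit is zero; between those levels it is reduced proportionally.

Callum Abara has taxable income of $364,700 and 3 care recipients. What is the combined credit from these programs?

$17,700

Caregiver Credit: base = 3 × $5,900 = $17,700. $364,700 is below the $372,400 cutoff, so the full $17,700 applies.
Retirement Saver's Credit: $364,700 is at or above $329,800, so the credit is $0.
Total: $17,700 + $0 = $17,700.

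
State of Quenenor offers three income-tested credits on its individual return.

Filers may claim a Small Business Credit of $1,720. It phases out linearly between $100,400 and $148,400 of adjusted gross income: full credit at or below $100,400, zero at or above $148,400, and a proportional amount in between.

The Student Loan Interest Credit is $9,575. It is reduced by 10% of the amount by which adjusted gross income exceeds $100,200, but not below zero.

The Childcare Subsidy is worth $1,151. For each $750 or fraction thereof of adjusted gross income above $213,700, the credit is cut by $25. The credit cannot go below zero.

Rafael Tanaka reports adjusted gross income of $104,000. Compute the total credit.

Small Business Credit: $104,000 is $3,600 into a $48,000 phase-out range, leaving 44,400/48,000 of the credit: $1,720 × 44,400/48,000 = $1,591.
Student Loan Interest Credit: 10% of the $3,800 excess over $100,200 is $380; credit = $9,575 − $380 = $9,195.
Childcare Subsidy: $104,000 is at or below the $213,700 threshold, so the full $1,151 applies.
Total: $1,591 + $9,195 + $1,151 = $11,937.

$11,937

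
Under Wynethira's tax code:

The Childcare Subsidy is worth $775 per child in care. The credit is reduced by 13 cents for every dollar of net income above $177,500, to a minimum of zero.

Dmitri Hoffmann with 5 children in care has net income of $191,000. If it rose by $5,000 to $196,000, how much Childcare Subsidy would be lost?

At $191,000 — base = 5 × $775 = $3,875. 13% of the $13,500 excess over $177,500 is $1,755; credit = $3,875 − $1,755 = $2,120.
At $196,000 — base = 5 × $775 = $3,875. 13% of the $18,500 excess over $177,500 is $2,405; credit = $3,875 − $2,405 = $1,470.
Lost: $2,120 − $1,470 = $650.

$650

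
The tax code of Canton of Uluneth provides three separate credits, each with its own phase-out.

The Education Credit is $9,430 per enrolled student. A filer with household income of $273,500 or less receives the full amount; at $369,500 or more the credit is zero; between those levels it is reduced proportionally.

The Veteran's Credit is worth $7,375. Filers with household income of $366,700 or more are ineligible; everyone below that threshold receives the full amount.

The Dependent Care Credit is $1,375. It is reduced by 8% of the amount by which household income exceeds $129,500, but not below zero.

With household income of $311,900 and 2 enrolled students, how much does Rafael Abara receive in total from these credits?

Education Credit: base = 2 × $9,430 = $18,860. $311,900 is $38,400 into a $96,000 phase-out range, leaving 57,600/96,000 of the credit: $18,860 × 57,600/96,000 = $11,316.
Veteran's Credit: $311,900 is below the $366,700 cutoff, so the full $7,375 applies.
Dependent Care Credit: 8% of the $182,400 excess over $129,500 is $14,592 ≥ base, so the credit is $0.
Total: $11,316 + $7,375 + $0 = $18,691.

$18,691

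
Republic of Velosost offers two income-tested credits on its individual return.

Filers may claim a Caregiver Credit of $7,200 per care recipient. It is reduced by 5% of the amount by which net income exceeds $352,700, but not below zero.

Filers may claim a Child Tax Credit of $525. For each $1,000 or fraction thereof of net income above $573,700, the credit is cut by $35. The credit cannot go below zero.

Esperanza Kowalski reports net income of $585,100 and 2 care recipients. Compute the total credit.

Caregiver Credit: base = 2 × $7,200 = $14,400. 5% of the $232,400 excess over $352,700 is $11,620; credit = $14,400 − $11,620 = $2,780.
Child Tax Credit: income exceeds $573,700 by $11,400, which is 12 full-or-partial $1,000 increments; reduction = 12 × $35 = $420, leaving $105.
Total: $2,780 + $105 = $2,885.

$2,885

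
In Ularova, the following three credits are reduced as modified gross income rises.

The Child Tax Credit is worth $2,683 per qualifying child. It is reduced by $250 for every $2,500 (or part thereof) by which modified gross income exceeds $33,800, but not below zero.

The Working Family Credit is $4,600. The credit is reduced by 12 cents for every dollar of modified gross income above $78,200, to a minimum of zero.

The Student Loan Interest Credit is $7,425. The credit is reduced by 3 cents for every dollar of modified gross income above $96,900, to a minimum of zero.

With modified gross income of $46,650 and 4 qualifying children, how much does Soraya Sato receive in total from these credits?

$21,257

Child Tax Credit: base = 4 × $2,683 = $10,732. income exceeds $33,800 by $12,850, which is 6 full-or-partial $2,500 increments; reduction = 6 × $250 = $1,500, leaving $9,232.
Working Family Credit: $46,650 is at or below the $78,200 threshold, so the full $4,600 applies.
Student Loan Interest Credit: $46,650 is at or below the $96,900 threshold, so the full $7,425 applies.
Total: $9,232 + $4,600 + $7,425 = $21,257.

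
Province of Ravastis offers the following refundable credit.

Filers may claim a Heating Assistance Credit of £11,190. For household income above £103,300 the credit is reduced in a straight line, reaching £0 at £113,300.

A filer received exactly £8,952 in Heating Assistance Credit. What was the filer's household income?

£105,300

£8,952 is 8,952/11,190 of the full £11,190, so 2,238/11,190 of the £10,000 range has been used: income = £103,300 + £10,000 × 2,238/11,190 = £105,300.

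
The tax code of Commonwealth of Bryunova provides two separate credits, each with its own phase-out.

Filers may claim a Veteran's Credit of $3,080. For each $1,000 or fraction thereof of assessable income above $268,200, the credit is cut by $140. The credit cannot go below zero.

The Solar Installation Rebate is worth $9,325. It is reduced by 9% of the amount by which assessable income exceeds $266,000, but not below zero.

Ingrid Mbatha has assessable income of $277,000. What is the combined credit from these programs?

$10,155

Veteran's Credit: income exceeds $268,200 by $8,800, which is 9 full-or-partial $1,000 increments; reduction = 9 × $140 = $1,260, leaving $1,820.
Solar Installation Rebate: 9% of the $11,000 excess over $266,000 is $990; credit = $9,325 − $990 = $8,335.
Total: $1,820 + $8,335 = $10,155.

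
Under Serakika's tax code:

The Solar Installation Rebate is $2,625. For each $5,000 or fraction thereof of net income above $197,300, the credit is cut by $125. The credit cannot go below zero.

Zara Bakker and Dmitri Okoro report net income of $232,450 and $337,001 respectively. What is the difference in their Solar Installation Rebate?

Zara ($232,450): Solar Installation Rebate: income exceeds $197,300 by $35,150, which is 8 full-or-partial $5,000 increments; reduction = 8 × $125 = $1,000, leaving $1,625.
Dmitri ($337,001): Solar Installation Rebate: income exceeds $197,300 by $139,701 → 28 increments × $125 = $3,500 ≥ base, so the credit is $0.
Difference: |$1,625 − $0| = $1,625.

$1,625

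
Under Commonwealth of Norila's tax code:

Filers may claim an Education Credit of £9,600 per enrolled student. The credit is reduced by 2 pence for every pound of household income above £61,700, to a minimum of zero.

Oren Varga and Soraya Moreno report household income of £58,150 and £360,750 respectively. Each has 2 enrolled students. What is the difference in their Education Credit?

Oren (£58,150): Education Credit: base = 2 × £9,600 = £19,200. £58,150 is at or below the £61,700 threshold, so the full £19,200 applies.
Soraya (£360,750): Education Credit: base = 2 × £9,600 = £19,200. 2% of the £299,050 excess over £61,700 is £5,981; credit = £19,200 − £5,981 = £13,219.
Difference: |£19,200 − £13,219| = £5,981.

£5,981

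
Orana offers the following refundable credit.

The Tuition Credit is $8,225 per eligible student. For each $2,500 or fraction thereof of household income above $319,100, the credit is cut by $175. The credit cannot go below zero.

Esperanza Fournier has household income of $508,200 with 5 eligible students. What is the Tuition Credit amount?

$27,825

Tuition Credit: base = 5 × $8,225 = $41,125. income exceeds $319,100 by $189,100, which is 76 full-or-partial $2,500 increments; reduction = 76 × $175 = $13,300, leaving $27,825.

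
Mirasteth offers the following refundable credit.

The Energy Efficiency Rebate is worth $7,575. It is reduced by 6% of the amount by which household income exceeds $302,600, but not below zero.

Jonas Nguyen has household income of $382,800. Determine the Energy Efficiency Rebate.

Energy Efficiency Rebate: 6% of the $80,200 excess over $302,600 is $4,812; credit = $7,575 − $4,812 = $2,763.

$2,763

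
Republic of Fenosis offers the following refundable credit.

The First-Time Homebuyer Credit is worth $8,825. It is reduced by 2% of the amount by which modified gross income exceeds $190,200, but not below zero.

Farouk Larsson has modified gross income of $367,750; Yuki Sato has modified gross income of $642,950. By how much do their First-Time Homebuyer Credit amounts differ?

$5,274

Farouk ($367,750): First-Time Homebuyer Credit: 2% of the $177,550 excess over $190,200 is $3,551; credit = $8,825 − $3,551 = $5,274.
Yuki ($642,950): First-Time Homebuyer Credit: 2% of the $452,750 excess over $190,200 is $9,055 ≥ base, so the credit is $0.
Difference: |$5,274 − $0| = $5,274.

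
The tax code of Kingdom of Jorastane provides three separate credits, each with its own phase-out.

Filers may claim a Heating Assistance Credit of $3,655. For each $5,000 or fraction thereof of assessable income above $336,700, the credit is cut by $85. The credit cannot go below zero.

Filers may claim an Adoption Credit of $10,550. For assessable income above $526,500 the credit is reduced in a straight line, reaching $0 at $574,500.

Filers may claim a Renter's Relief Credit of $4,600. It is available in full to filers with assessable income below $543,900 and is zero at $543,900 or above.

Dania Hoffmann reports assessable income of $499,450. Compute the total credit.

Heating Assistance Credit: income exceeds $336,700 by $162,750, which is 33 full-or-partial $5,000 increments; reduction = 33 × $85 = $2,805, leaving $850.
Adoption Credit: $499,450 is at or below the $526,500 threshold, so the full $10,550 applies.
Renter's Relief Credit: $499,450 is below the $543,900 cutoff, so the full $4,600 applies.
Total: $850 + $10,550 + $4,600 = $16,000.

$16,000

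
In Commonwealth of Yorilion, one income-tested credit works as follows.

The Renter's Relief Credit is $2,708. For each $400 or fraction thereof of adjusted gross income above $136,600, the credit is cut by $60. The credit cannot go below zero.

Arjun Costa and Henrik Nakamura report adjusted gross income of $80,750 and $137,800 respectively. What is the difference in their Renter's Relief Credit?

Arjun ($80,750): Renter's Relief Credit: $80,750 is at or below the $136,600 threshold, so the full $2,708 applies.
Henrik ($137,800): Renter's Relief Credit: income exceeds $136,600 by $1,200, which is 3 full-or-partial $400 increments; reduction = 3 × $60 = $180, leaving $2,528.
Difference: |$2,708 − $2,528| = $180.

$180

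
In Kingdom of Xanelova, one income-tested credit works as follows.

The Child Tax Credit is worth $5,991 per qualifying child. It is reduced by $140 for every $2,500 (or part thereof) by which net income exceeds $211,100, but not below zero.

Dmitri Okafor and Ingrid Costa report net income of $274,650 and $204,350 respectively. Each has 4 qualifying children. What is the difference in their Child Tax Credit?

$3,640

Dmitri ($274,650): Child Tax Credit: base = 4 × $5,991 = $23,964. income exceeds $211,100 by $63,550, which is 26 full-or-partial $2,500 increments; reduction = 26 × $140 = $3,640, leaving $20,324.
Ingrid ($204,350): Child Tax Credit: base = 4 × $5,991 = $23,964. $204,350 is at or below the $211,100 threshold, so the full $23,964 applies.
Difference: |$20,324 − $23,964| = $3,640.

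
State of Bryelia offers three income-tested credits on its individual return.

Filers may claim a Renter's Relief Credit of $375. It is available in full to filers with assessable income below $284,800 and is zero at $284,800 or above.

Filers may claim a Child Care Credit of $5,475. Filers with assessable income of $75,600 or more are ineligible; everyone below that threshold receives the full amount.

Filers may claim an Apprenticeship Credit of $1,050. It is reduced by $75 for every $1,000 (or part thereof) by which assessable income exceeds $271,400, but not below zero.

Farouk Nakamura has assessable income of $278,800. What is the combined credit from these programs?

$825

Renter's Relief Credit: $278,800 is below the $284,800 cutoff, so the full $375 applies.
Child Care Credit: $278,800 meets or exceeds the $75,600 cutoff, so the credit is $0.
Apprenticeship Credit: income exceeds $271,400 by $7,400, which is 8 full-or-partial $1,000 increments; reduction = 8 × $75 = $600, leaving $450.
Total: $375 + $0 + $450 = $825.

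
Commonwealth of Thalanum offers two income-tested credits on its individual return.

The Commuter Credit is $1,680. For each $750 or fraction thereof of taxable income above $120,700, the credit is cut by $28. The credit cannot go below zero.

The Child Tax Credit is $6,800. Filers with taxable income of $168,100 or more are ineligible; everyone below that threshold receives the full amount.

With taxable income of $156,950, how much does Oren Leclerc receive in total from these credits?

$7,108

Commuter Credit: income exceeds $120,700 by $36,250, which is 49 full-or-partial $750 increments; reduction = 49 × $28 = $1,372, leaving $308.
Child Tax Credit: $156,950 is below the $168,100 cutoff, so the full $6,800 applies.
Total: $308 + $6,800 = $7,108.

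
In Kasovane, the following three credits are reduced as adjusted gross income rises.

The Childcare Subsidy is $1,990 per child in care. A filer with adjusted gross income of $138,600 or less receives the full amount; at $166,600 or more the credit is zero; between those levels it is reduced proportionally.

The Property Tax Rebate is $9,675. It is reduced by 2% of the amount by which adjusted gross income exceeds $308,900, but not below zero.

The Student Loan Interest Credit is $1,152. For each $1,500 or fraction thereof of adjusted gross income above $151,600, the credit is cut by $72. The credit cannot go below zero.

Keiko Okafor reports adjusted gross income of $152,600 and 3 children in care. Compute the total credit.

$13,740

Childcare Subsidy: base = 3 × $1,990 = $5,970. $152,600 is $14,000 into a $28,000 phase-out range, leaving 14,000/28,000 of the credit: $5,970 × 14,000/28,000 = $2,985.
Property Tax Rebate: $152,600 is at or below the $308,900 threshold, so the full $9,675 applies.
Student Loan Interest Credit: income exceeds $151,600 by $1,000, which is 1 full-or-partial $1,500 increment; reduction = 1 × $72 = $72, leaving $1,080.
Total: $2,985 + $9,675 + $1,080 = $13,740.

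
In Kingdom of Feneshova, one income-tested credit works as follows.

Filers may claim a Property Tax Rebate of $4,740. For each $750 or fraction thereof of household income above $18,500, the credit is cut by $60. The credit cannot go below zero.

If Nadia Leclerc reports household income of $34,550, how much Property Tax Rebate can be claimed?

$3,420

Property Tax Rebate: income exceeds $18,500 by $16,050, which is 22 full-or-partial $750 increments; reduction = 22 × $60 = $1,320, leaving $3,420.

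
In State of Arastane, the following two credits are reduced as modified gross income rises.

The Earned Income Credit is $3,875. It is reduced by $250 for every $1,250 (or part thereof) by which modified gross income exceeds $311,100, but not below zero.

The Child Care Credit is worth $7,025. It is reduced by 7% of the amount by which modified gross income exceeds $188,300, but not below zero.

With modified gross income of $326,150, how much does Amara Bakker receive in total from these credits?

Earned Income Credit: income exceeds $311,100 by $15,050, which is 13 full-or-partial $1,250 increments; reduction = 13 × $250 = $3,250, leaving $625.
Child Care Credit: 7% of the $137,850 excess over $188,300 is $9,649.50 ≥ base, so the credit is $0.
Total: $625 + $0 = $625.

$625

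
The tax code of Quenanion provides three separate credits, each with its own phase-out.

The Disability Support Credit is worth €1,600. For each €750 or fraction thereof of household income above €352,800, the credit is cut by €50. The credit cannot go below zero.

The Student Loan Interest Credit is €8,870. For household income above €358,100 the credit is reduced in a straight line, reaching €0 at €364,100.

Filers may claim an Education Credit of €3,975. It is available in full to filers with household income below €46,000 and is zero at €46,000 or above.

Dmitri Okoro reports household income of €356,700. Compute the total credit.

€10,170

Disability Support Credit: income exceeds €352,800 by €3,900, which is 6 full-or-partial €750 increments; reduction = 6 × €50 = €300, leaving €1,300.
Student Loan Interest Credit: €356,700 is at or below the €358,100 threshold, so the full €8,870 applies.
Education Credit: €356,700 meets or exceeds the €46,000 cutoff, so the credit is €0.
Total: €1,300 + €8,870 + €0 = €10,170.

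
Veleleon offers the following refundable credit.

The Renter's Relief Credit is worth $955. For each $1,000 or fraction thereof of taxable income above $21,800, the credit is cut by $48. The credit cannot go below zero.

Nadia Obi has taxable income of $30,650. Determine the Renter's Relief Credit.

$523

Renter's Relief Credit: income exceeds $21,800 by $8,850, which is 9 full-or-partial $1,000 increments; reduction = 9 × $48 = $432, leaving $523.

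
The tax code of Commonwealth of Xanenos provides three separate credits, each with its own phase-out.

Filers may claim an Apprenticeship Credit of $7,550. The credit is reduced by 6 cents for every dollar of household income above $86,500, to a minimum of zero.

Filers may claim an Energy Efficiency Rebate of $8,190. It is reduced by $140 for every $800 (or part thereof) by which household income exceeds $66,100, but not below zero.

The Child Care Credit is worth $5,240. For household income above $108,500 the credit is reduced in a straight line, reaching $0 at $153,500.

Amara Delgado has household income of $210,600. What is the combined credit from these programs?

Apprenticeship Credit: 6% of the $124,100 excess over $86,500 is $7,446; credit = $7,550 − $7,446 = $104.
Energy Efficiency Rebate: income exceeds $66,100 by $144,500 → 181 increments × $140 = $25,340 ≥ base, so the credit is $0.
Child Care Credit: $210,600 is at or above $153,500, so the credit is $0.
Total: $104 + $0 + $0 = $104.

$104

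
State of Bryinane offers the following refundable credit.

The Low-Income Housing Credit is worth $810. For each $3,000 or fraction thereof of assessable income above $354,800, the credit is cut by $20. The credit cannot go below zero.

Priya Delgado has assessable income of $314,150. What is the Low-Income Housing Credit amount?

Low-Income Housing Credit: $314,150 is at or below the $354,800 threshold, so the full $810 applies.

$810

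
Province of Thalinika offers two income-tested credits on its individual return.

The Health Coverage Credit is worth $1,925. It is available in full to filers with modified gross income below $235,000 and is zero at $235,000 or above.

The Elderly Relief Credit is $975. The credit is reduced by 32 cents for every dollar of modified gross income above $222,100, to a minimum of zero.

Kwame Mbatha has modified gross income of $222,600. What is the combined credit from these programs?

Health Coverage Credit: $222,600 is below the $235,000 cutoff, so the full $1,925 applies.
Elderly Relief Credit: 32% of the $500 excess over $222,100 is $160; credit = $975 − $160 = $815.
Total: $1,925 + $815 = $2,740.

$2,740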